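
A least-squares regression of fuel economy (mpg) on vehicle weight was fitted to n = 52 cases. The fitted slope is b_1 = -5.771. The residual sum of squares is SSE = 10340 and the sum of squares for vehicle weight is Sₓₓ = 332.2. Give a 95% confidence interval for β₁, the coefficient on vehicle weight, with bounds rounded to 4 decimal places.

MSE = SSE/(n − 2) = 10340/50 = 206.8.
SE(b_1) = √(MSE/Sₓₓ) = √(206.8/332.2) = 0.788997.
df = n − 2 = 50.
t* = t_{0.025, 50} = 2.008559.
Margin = t* × SE = 2.008559 × 0.788997 = 1.584747.
CI: -5.771 ± 1.584747 → (-7.3557, -4.1863).
With 95% confidence, each one-unit increase in vehicle weight is associated with a change of between -7.3557 and -4.1863 mpg in fuel economy.

(-7.3557, -4.1863)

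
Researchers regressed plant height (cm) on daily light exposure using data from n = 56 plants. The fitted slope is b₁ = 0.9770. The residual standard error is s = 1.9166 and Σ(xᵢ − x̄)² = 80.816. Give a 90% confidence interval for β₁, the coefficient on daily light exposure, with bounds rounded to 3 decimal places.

(0.620, 1.334)

SE(b₁) = s/√Sₓₓ = 1.9166/√80.816 = 0.213198.
df = n − 2 = 54.
t* = t_{0.05, 54} = 1.673565.
Margin = t* × SE = 1.673565 × 0.213198 = 0.35680.
CI: 0.9770 ± 0.35680 → (0.620, 1.334).
With 90% confidence, each one-unit increase in daily light exposure is associated with a change of between 0.620 and 1.334 cm in plant height.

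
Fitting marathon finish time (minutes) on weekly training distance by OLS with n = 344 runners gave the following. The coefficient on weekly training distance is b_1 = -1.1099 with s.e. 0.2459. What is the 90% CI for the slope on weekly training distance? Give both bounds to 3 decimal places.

df = n − 2 = 344 − 2 = 342.
t* = t_{0.05, 342} = 1.649321.
Margin = t* × SE = 1.649321 × 0.2459 = 0.40557.
CI: -1.1099 ± 0.40557 → (-1.515, -0.704).
With 90% confidence, each one-unit increase in weekly training distance is associated with a change of between -1.515 and -0.704 minutes in marathon finish time.

(-1.515, -0.704)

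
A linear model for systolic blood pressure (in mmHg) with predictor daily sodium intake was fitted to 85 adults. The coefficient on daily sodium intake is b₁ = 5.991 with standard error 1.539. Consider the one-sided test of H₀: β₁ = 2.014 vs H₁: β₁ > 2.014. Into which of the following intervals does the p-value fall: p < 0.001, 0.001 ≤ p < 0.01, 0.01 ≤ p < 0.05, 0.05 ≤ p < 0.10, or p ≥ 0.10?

t = (5.991 − 2.014) / 1.539 = 2.584.
df = n − 2 = 85 − 2 = 83.
One-sided p = P(T_{83} > t) ≈ 0.0058.
So 0.001 ≤ p < 0.01.

0.001 ≤ p < 0.01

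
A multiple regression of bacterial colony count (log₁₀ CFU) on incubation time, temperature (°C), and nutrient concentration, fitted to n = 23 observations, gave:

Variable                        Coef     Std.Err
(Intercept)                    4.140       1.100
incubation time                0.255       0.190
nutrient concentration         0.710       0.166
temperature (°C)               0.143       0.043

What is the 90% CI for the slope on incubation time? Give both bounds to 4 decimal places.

Read off: b = 0.255, SE = 0.190 for incubation time.
df = n − k − 1 = 23 − 3 − 1 = 19.
t* = t_{0.05, 19} = 1.729133.
Margin = t* × SE = 1.729133 × 0.190 = 0.328535.
CI: 0.255 ± 0.328535 → (-0.0735, 0.5835).

(-0.0735, 0.5835)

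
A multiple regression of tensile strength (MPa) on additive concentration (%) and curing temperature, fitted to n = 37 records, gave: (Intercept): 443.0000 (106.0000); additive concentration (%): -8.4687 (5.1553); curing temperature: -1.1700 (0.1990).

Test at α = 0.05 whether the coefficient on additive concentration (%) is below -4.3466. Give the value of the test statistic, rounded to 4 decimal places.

t = -0.7996

Read off: b = -8.4687, SE = 5.1553 for additive concentration (%).
H₀: β₁ = -4.3466 vs H₁: β₁ < -4.3466.
t = (-8.4687 − (-4.3466)) / 5.1553 = -0.7996.
df = n − k − 1 = 37 − 2 − 1 = 34.
One-sided p ≈ 0.2148, which is ≥ 0.05, so fail to reject H₀.
The data do not give significant evidence that the true slope on additive concentration (%) is below -4.3466 MPa per unit, holding the other predictors fixed.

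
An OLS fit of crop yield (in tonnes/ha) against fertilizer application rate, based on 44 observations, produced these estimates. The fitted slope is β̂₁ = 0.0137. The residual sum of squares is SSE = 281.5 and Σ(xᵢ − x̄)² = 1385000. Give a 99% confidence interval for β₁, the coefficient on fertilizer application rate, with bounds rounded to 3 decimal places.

(0.008, 0.020)

MSE = SSE/(n − 2) = 281.5/42 = 6.70238.
SE(β̂₁) = √(MSE/Sₓₓ) = √(6.70238/1385000) = 0.00219983.
df = n − 2 = 42.
t* = t_{0.005, 42} = 2.698066.
Margin = t* × SE = 2.698066 × 0.00219983 = 0.00594.
CI: 0.0137 ± 0.00594 → (0.008, 0.020).
With 99% confidence, each one-unit increase in fertilizer application rate is associated with a change of between 0.008 and 0.020 tonnes/ha in crop yield.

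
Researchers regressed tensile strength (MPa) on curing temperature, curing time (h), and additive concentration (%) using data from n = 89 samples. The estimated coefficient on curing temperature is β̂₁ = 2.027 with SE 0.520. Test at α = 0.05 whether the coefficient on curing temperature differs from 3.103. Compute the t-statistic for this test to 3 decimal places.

H₀: β₁ = 3.103 vs H₁: β₁ ≠ 3.103.
t = (β̂₁ − β₁⁰)/SE = (2.027 − 3.103) / 0.520 = -2.069.
df = n − k − 1 = 89 − 3 − 1 = 85.
Two-sided p ≈ 0.0416, which is < 0.05, so reject H₀.
There is evidence that the true slope on curing temperature differs from 3.103 MPa per unit, holding the other predictors fixed.

t = -2.069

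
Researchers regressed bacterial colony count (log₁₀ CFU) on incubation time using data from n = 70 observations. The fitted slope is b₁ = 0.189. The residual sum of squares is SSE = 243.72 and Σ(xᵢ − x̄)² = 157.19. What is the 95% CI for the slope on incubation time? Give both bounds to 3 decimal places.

MSE = SSE/(n − 2) = 243.72/68 = 3.58412.
SE(b₁) = √(MSE/Sₓₓ) = √(3.58412/157.19) = 0.151001.
df = n − 2 = 68.
t* = t_{0.025, 68} = 1.995469.
Margin = t* × SE = 1.995469 × 0.151001 = 0.30132.
CI: 0.189 ± 0.30132 → (-0.112, 0.490).
With 95% confidence, each one-unit increase in incubation time is associated with a change of between -0.112 and 0.490 log₁₀ CFU in bacterial colony count.

(-0.112, 0.490)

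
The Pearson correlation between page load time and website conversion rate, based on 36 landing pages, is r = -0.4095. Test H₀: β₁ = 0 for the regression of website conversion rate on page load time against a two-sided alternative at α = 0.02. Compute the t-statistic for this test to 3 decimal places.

t = -2.617

t = r·√(n − 2)/√(1 − r²) = -0.4095·√34/√0.83231 = -2.617.
df = n − 2 = 34.
Two-sided p ≈ 0.0131, which is < 0.02, so reject H₀.
There is evidence of a linear association between page load time and website conversion rate.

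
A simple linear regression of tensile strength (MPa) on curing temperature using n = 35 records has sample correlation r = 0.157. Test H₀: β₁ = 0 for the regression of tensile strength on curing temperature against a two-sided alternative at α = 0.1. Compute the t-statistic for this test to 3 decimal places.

t = r·√(n − 2)/√(1 − r²) = 0.157·√33/√0.975351 = 0.913.
df = n − 2 = 33.
Two-sided p ≈ 0.3678, which is ≥ 0.1, so fail to reject H₀.
The data do not give significant evidence of a linear association between curing temperature and tensile strength.

t = 0.913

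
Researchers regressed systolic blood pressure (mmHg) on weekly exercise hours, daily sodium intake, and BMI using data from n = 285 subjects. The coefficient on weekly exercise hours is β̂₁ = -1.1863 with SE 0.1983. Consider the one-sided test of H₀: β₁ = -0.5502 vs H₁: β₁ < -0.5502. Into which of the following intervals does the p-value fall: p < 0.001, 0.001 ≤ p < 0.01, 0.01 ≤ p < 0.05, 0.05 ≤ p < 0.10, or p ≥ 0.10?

p < 0.001

t = (-1.1863 − (-0.5502)) / 0.1983 = -3.208.
df = n − k − 1 = 285 − 3 − 1 = 281.
One-sided p = P(T_{281} < t) ≈ 0.0007.
So p < 0.001.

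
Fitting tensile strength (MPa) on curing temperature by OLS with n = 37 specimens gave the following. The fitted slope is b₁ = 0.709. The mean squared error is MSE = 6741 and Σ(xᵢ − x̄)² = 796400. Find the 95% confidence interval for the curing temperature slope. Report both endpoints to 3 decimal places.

SE(b₁) = √(MSE/Sₓₓ) = √(6741/796400) = 0.0920018.
df = n − 2 = 35.
t* = t_{0.025, 35} = 2.030108.
Margin = t* × SE = 2.030108 × 0.0920018 = 0.18677.
CI: 0.709 ± 0.18677 → (0.522, 0.896).
With 95% confidence, each one-unit increase in curing temperature is associated with a change of between 0.522 and 0.896 MPa in tensile strength.

(0.522, 0.896)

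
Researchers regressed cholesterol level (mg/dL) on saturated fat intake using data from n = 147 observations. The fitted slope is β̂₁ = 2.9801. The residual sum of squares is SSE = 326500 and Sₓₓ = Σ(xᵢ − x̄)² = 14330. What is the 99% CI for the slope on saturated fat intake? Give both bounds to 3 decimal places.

MSE = SSE/(n − 2) = 326500/145 = 2251.72.
SE(β̂₁) = √(MSE/Sₓₓ) = √(2251.72/14330) = 0.396401.
df = n − 2 = 145.
t* = t_{0.005, 145} = 2.610161.
Margin = t* × SE = 2.610161 × 0.396401 = 1.03467.
CI: 2.9801 ± 1.03467 → (1.945, 4.015).
With 99% confidence, each one-unit increase in saturated fat intake is associated with a change of between 1.945 and 4.015 mg/dL in cholesterol level.

(1.945, 4.015)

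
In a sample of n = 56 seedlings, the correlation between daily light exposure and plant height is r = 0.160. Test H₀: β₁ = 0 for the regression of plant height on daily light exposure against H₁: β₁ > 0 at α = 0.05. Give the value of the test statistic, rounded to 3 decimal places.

t = r·√(n − 2)/√(1 − r²) = 0.160·√54/√0.9744 = 1.191.
df = n − 2 = 54.
One-sided p ≈ 0.1194, which is ≥ 0.05, so fail to reject H₀.
The data do not give significant evidence of a linear association between daily light exposure and plant height.

t = 1.191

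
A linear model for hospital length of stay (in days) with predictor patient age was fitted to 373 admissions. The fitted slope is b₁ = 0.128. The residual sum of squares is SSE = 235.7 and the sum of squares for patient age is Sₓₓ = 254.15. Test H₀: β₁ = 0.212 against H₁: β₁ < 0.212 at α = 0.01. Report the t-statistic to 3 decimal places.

t = -1.680

MSE = SSE/(n − 2) = 235.7/371 = 0.63531.
SE(b₁) = √(MSE/Sₓₓ) = √(0.63531/254.15) = 0.0499974.
t = (0.128 − 0.212) / 0.0499974 = -1.680.
df = n − 2 = 371.
One-sided p ≈ 0.0469, which is ≥ 0.01, so fail to reject H₀.
The data do not give significant evidence that the true slope on patient age is below 0.212 days per unit.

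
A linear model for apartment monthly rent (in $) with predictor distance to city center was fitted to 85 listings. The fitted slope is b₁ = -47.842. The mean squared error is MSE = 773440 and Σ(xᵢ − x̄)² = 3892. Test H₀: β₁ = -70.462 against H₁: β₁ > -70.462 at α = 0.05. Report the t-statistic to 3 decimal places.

SE(b₁) = √(MSE/Sₓₓ) = √(773440/3892) = 14.097.
t = (-47.842 − (-70.462)) / 14.097 = 1.605.
df = n − 2 = 83.
One-sided p ≈ 0.0562, which is ≥ 0.05, so fail to reject H₀.
The data do not give significant evidence that the true slope on distance to city center exceeds -70.462 $ per unit.

t = 1.605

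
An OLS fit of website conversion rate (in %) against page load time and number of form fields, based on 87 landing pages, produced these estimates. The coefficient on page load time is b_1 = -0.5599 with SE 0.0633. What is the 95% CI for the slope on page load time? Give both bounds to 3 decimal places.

(-0.686, -0.434)

df = n − k − 1 = 87 − 2 − 1 = 84.
t* = t_{0.025, 84} = 1.98861.
Margin = t* × SE = 1.98861 × 0.0633 = 0.12588.
CI: -0.5599 ± 0.12588 → (-0.686, -0.434).
With 95% confidence, each one-unit increase in page load time is associated with a change of between -0.686 and -0.434 % in website conversion rate, holding the other predictors fixed.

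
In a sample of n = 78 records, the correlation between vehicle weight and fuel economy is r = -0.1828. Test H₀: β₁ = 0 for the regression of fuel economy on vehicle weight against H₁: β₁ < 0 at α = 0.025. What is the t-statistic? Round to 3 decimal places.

t = r·√(n − 2)/√(1 − r²) = -0.1828·√76/√0.966584 = -1.621.
df = n − 2 = 76.
One-sided p ≈ 0.0546, which is ≥ 0.025, so fail to reject H₀.
The data do not give significant evidence of a linear association between vehicle weight and fuel economy.

t = -1.621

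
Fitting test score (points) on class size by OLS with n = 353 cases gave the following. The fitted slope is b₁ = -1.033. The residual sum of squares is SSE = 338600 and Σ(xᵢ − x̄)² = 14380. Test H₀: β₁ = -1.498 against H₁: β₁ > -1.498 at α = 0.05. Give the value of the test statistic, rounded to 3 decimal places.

MSE = SSE/(n − 2) = 338600/351 = 964.672.
SE(b₁) = √(MSE/Sₓₓ) = √(964.672/14380) = 0.259006.
t = (-1.033 − (-1.498)) / 0.259006 = 1.795.
df = n − 2 = 351.
One-sided p ≈ 0.0367, which is < 0.05, so reject H₀.
There is evidence that the true slope on class size exceeds -1.498 points per unit.

t = 1.795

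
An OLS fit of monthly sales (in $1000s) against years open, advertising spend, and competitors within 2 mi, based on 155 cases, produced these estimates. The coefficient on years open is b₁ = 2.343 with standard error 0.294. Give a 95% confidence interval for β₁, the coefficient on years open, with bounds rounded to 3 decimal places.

df = n − k − 1 = 155 − 3 − 1 = 151.
t* = t_{0.025, 151} = 1.975799.
Margin = t* × SE = 1.975799 × 0.294 = 0.58088.
CI: 2.343 ± 0.58088 → (1.762, 2.924).
With 95% confidence, each one-unit increase in years open is associated with a change of between 1.762 and 2.924 $1000s in monthly sales, holding the other predictors fixed.

(1.762, 2.924)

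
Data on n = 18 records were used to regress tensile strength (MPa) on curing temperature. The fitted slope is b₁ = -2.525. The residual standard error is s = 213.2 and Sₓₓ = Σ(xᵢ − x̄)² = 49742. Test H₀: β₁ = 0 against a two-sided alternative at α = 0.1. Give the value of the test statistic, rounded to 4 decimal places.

SE(b₁) = s/√Sₓₓ = 213.2/√49742 = 0.955929.
t = -2.525 / 0.955929 = -2.6414.
df = n − 2 = 16.
Two-sided p ≈ 0.0178, which is < 0.1, so reject H₀.
There is evidence that curing temperature is associated with tensile strength.

t = -2.6414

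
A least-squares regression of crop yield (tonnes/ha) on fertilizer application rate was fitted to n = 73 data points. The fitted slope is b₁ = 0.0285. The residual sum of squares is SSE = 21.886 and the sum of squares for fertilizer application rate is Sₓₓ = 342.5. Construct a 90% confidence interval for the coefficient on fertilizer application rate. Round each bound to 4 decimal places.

MSE = SSE/(n − 2) = 21.886/71 = 0.308254.
SE(b₁) = √(MSE/Sₓₓ) = √(0.308254/342.5) = 0.0300002.
df = n − 2 = 71.
t* = t_{0.05, 71} = 1.6666.
Margin = t* × SE = 1.6666 × 0.0300002 = 0.049998.
CI: 0.0285 ± 0.049998 → (-0.0215, 0.0785).
With 90% confidence, each one-unit increase in fertilizer application rate is associated with a change of between -0.0215 and 0.0785 tonnes/ha in crop yield.

(-0.0215, 0.0785)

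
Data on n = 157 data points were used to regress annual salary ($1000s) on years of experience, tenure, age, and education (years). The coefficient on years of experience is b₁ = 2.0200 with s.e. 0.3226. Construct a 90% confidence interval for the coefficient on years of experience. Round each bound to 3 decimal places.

(1.486, 2.554)

df = n − k − 1 = 157 − 4 − 1 = 152.
t* = t_{0.05, 152} = 1.65494.
Margin = t* × SE = 1.65494 × 0.3226 = 0.53388.
CI: 2.0200 ± 0.53388 → (1.486, 2.554).
With 90% confidence, each one-unit increase in years of experience is associated with a change of between 1.486 and 2.554 $1000s in annual salary, holding the other predictors fixed.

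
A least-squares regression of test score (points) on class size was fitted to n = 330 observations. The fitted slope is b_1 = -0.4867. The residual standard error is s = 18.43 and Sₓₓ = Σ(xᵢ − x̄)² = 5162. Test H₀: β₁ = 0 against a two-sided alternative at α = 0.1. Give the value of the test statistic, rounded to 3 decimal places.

t = -1.897

SE(b_1) = s/√Sₓₓ = 18.43/√5162 = 0.256517.
t = -0.4867 / 0.256517 = -1.897.
df = n − 2 = 328.
Two-sided p ≈ 0.0587, which is < 0.1, so reject H₀.
There is evidence that class size is associated with test score.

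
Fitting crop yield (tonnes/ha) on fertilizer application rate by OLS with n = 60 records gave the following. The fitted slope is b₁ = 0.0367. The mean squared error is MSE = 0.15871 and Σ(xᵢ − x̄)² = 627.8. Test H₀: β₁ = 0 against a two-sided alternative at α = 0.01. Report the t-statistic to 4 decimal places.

SE(b₁) = √(MSE/Sₓₓ) = √(0.15871/627.8) = 0.0158998.
t = 0.0367 / 0.0158998 = 2.3082.
df = n − 2 = 58.
Two-sided p ≈ 0.0246, which is ≥ 0.01, so fail to reject H₀.
The data do not give significant evidence of an association between fertilizer application rate and crop yield.

t = 2.3082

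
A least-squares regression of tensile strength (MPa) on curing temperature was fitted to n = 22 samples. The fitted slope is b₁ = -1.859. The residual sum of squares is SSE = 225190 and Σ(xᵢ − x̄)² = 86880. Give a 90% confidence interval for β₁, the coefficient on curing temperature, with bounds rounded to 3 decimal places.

MSE = SSE/(n − 2) = 225190/20 = 11259.5.
SE(b₁) = √(MSE/Sₓₓ) = √(11259.5/86880) = 0.359998.
df = n − 2 = 20.
t* = t_{0.05, 20} = 1.724718.
Margin = t* × SE = 1.724718 × 0.359998 = 0.62089.
CI: -1.859 ± 0.62089 → (-2.480, -1.238).
With 90% confidence, each one-unit increase in curing temperature is associated with a change of between -2.480 and -1.238 MPa in tensile strength.

(-2.480, -1.238)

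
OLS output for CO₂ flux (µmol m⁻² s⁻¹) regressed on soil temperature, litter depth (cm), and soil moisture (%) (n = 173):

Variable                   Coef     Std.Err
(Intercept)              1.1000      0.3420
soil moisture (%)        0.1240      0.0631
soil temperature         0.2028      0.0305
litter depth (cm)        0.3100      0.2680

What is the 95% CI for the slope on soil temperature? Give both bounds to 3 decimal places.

(0.143, 0.263)

Read off: b = 0.2028, SE = 0.0305 for soil temperature.
df = n − k − 1 = 173 − 3 − 1 = 169.
t* = t_{0.025, 169} = 1.9741.
Margin = t* × SE = 1.9741 × 0.0305 = 0.06021.
CI: 0.2028 ± 0.06021 → (0.143, 0.263).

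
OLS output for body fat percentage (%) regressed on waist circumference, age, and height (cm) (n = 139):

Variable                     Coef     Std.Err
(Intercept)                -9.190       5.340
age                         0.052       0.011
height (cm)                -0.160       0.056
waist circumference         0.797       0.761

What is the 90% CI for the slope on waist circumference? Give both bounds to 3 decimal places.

Read off: b = 0.797, SE = 0.761 for waist circumference.
df = n − k − 1 = 139 − 3 − 1 = 135.
t* = t_{0.05, 135} = 1.656219.
Margin = t* × SE = 1.656219 × 0.761 = 1.26038.
CI: 0.797 ± 1.26038 → (-0.463, 2.057).

(-0.463, 2.057)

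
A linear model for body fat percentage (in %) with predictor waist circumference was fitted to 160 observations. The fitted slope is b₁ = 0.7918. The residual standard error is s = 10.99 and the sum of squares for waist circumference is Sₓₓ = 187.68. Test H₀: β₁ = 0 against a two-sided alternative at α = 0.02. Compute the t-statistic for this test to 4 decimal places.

SE(b₁) = s/√Sₓₓ = 10.99/√187.68 = 0.802211.
t = 0.7918 / 0.802211 = 0.9870.
df = n − 2 = 158.
Two-sided p ≈ 0.3251, which is ≥ 0.02, so fail to reject H₀.
The data do not give significant evidence of an association between waist circumference and body fat percentage.

t = 0.9870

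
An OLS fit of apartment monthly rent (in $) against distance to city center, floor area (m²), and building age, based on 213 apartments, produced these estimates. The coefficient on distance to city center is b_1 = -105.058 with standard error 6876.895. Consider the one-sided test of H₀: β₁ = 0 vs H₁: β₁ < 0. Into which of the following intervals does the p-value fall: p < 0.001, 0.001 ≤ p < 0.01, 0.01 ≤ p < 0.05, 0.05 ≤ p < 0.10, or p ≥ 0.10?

p ≥ 0.10

t = -105.058 / 6876.895 = -0.015.
df = n − k − 1 = 213 − 3 − 1 = 209.
One-sided p = P(T_{209} < t) ≈ 0.4939.
So p ≥ 0.10.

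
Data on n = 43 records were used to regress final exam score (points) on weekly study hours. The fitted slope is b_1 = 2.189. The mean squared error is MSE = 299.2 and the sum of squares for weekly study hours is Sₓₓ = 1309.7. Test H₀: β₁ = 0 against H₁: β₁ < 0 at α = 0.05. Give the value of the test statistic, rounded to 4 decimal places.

t = 4.5798

SE(b_1) = √(MSE/Sₓₓ) = √(299.2/1309.7) = 0.477964.
t = 2.189 / 0.477964 = 4.5798.
df = n − 2 = 41.
One-sided p ≈ 1.0000, which is ≥ 0.05, so fail to reject H₀.
The data do not give significant evidence that the true slope on weekly study hours is negative.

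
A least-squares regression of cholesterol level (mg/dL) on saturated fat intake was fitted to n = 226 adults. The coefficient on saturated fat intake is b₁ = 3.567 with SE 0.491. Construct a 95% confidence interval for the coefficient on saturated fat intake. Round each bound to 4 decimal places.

df = n − 2 = 226 − 2 = 224.
t* = t_{0.025, 224} = 1.970611.
Margin = t* × SE = 1.970611 × 0.491 = 0.967570.
CI: 3.567 ± 0.967570 → (2.5994, 4.5346).
With 95% confidence, each one-unit increase in saturated fat intake is associated with a change of between 2.5994 and 4.5346 mg/dL in cholesterol level.

(2.5994, 4.5346)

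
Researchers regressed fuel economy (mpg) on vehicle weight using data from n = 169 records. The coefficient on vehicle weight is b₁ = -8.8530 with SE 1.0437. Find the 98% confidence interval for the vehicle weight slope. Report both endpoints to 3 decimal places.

df = n − 2 = 169 − 2 = 167.
t* = t_{0.01, 167} = 2.348884.
Margin = t* × SE = 2.348884 × 1.0437 = 2.45153.
CI: -8.8530 ± 2.45153 → (-11.305, -6.401).
With 98% confidence, each one-unit increase in vehicle weight is associated with a change of between -11.305 and -6.401 mpg in fuel economy.

(-11.305, -6.401)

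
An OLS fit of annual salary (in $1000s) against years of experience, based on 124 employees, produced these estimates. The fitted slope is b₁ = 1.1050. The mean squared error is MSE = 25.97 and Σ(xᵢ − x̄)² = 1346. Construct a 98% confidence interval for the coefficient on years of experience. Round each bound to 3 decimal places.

(0.778, 1.432)

SE(b₁) = √(MSE/Sₓₓ) = √(25.97/1346) = 0.138904.
df = n − 2 = 122.
t* = t_{0.01, 122} = 2.357302.
Margin = t* × SE = 2.357302 × 0.138904 = 0.32744.
CI: 1.1050 ± 0.32744 → (0.778, 1.432).
With 98% confidence, each one-unit increase in years of experience is associated with a change of between 0.778 and 1.432 $1000s in annual salary.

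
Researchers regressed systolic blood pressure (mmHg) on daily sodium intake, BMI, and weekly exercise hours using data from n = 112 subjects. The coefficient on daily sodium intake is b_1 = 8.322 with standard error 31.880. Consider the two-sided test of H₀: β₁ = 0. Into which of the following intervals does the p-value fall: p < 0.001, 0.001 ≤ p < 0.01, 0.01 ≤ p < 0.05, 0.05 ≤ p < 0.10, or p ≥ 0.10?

t = 8.322 / 31.880 = 0.261.
df = n − k − 1 = 112 − 3 − 1 = 108.
Two-sided p = 2·P(T_{108} > |t|) ≈ 0.7946.
So p ≥ 0.10.

p ≥ 0.10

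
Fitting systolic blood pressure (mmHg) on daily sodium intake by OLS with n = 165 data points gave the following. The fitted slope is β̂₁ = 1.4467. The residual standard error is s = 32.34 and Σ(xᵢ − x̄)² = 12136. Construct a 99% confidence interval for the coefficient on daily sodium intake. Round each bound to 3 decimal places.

(0.682, 2.212)

SE(β̂₁) = s/√Sₓₓ = 32.34/√12136 = 0.293564.
df = n − 2 = 163.
t* = t_{0.005, 163} = 2.606328.
Margin = t* × SE = 2.606328 × 0.293564 = 0.76512.
CI: 1.4467 ± 0.76512 → (0.682, 2.212).
With 99% confidence, each one-unit increase in daily sodium intake is associated with a change of between 0.682 and 2.212 mmHg in systolic blood pressure.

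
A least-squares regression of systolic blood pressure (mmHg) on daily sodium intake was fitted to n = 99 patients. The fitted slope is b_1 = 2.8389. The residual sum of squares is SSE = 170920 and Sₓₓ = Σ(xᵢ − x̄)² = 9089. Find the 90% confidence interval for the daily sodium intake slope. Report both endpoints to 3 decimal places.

MSE = SSE/(n − 2) = 170920/97 = 1762.06.
SE(b_1) = √(MSE/Sₓₓ) = √(1762.06/9089) = 0.440304.
df = n − 2 = 97.
t* = t_{0.05, 97} = 1.660715.
Margin = t* × SE = 1.660715 × 0.440304 = 0.73122.
CI: 2.8389 ± 0.73122 → (2.108, 3.570).
With 90% confidence, each one-unit increase in daily sodium intake is associated with a change of between 2.108 and 3.570 mmHg in systolic blood pressure.

(2.108, 3.570)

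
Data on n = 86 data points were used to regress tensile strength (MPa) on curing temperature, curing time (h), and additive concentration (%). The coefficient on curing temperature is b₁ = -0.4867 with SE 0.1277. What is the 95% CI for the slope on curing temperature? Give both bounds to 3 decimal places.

(-0.741, -0.233)

df = n − k − 1 = 86 − 3 − 1 = 82.
t* = t_{0.025, 82} = 1.989319.
Margin = t* × SE = 1.989319 × 0.1277 = 0.25404.
CI: -0.4867 ± 0.25404 → (-0.741, -0.233).
With 95% confidence, each one-unit increase in curing temperature is associated with a change of between -0.741 and -0.233 MPa in tensile strength, holding the other predictors fixed.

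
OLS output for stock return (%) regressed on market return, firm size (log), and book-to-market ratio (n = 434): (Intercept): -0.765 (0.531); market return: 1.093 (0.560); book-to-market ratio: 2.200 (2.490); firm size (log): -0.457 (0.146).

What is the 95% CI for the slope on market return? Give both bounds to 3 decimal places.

Read off: b = 1.093, SE = 0.560 for market return.
df = n − k − 1 = 434 − 3 − 1 = 430.
t* = t_{0.025, 430} = 1.965496.
Margin = t* × SE = 1.965496 × 0.560 = 1.10068.
CI: 1.093 ± 1.10068 → (-0.008, 2.194).

(-0.008, 2.194)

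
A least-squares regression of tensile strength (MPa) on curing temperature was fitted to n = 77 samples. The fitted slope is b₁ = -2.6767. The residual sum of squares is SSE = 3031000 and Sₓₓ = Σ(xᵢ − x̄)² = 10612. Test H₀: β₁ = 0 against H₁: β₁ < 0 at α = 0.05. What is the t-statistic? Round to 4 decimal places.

t = -1.3716

MSE = SSE/(n − 2) = 3031000/75 = 40413.3.
SE(b₁) = √(MSE/Sₓₓ) = √(40413.3/10612) = 1.95148.
t = -2.6767 / 1.95148 = -1.3716.
df = n − 2 = 75.
One-sided p ≈ 0.0871, which is ≥ 0.05, so fail to reject H₀.
The data do not give significant evidence that the true slope on curing temperature is negative.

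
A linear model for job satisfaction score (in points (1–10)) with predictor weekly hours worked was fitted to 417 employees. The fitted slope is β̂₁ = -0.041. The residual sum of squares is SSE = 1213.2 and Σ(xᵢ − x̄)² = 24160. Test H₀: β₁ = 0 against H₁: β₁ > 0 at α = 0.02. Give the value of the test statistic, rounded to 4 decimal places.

MSE = SSE/(n − 2) = 1213.2/415 = 2.92337.
SE(β̂₁) = √(MSE/Sₓₓ) = √(2.92337/24160) = 0.011.
t = -0.041 / 0.011 = -3.7273.
df = n − 2 = 415.
One-sided p ≈ 0.9999, which is ≥ 0.02, so fail to reject H₀.
The data do not give significant evidence that the true slope on weekly hours worked is positive.

t = -3.7273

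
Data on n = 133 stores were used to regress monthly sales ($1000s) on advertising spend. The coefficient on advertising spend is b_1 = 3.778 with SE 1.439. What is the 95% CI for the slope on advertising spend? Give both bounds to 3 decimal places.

(0.931, 6.625)

df = n − 2 = 133 − 2 = 131.
t* = t_{0.025, 131} = 1.978239.
Margin = t* × SE = 1.978239 × 1.439 = 2.84669.
CI: 3.778 ± 2.84669 → (0.931, 6.625).
With 95% confidence, each one-unit increase in advertising spend is associated with a change of between 0.931 and 6.625 $1000s in monthly sales.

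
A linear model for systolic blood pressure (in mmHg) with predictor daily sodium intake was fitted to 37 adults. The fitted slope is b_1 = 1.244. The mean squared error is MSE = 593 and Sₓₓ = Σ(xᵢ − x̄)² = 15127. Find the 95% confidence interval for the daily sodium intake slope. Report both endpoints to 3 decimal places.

(0.842, 1.646)

SE(b_1) = √(MSE/Sₓₓ) = √(593/15127) = 0.197994.
df = n − 2 = 35.
t* = t_{0.025, 35} = 2.030108.
Margin = t* × SE = 2.030108 × 0.197994 = 0.40195.
CI: 1.244 ± 0.40195 → (0.842, 1.646).
With 95% confidence, each one-unit increase in daily sodium intake is associated with a change of between 0.842 and 1.646 mmHg in systolic blood pressure.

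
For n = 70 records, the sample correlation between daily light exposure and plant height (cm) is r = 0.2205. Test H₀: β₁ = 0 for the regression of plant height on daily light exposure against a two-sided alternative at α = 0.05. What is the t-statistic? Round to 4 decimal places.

t = 1.8642

t = r·√(n − 2)/√(1 − r²) = 0.2205·√68/√0.95138 = 1.8642.
df = n − 2 = 68.
Two-sided p ≈ 0.0666, which is ≥ 0.05, so fail to reject H₀.
The data do not give significant evidence of a linear association between daily light exposure and plant height.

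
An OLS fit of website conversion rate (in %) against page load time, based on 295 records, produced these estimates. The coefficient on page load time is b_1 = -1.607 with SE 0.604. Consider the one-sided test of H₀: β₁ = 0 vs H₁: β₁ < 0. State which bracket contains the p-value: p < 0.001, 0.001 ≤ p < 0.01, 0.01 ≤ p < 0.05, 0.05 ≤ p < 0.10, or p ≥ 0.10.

0.001 ≤ p < 0.01

t = -1.607 / 0.604 = -2.661.
df = n − 2 = 295 − 2 = 293.
One-sided p = P(T_{293} < t) ≈ 0.0041.
So 0.001 ≤ p < 0.01.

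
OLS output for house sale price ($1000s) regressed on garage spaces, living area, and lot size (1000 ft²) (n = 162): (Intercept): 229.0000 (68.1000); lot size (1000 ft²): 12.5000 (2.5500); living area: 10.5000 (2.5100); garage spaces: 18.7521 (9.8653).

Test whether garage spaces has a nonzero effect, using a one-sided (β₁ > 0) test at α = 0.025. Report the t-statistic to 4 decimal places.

Read off: b = 18.7521, SE = 9.8653 for garage spaces.
H₀: β₁ = 0 vs H₁: β₁ > 0.
t = 18.7521 / 9.8653 = 1.9008.
df = n − k − 1 = 162 − 3 − 1 = 158.
One-sided p ≈ 0.0296, which is ≥ 0.025, so fail to reject H₀.
The data do not give significant evidence that the true slope on garage spaces is positive, holding the other predictors fixed.

t = 1.9008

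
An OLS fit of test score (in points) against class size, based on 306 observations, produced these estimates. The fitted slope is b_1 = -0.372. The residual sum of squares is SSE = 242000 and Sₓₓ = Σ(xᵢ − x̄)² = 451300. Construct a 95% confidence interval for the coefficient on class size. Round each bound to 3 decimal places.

MSE = SSE/(n − 2) = 242000/304 = 796.053.
SE(b_1) = √(MSE/Sₓₓ) = √(796.053/451300) = 0.0419989.
df = n − 2 = 304.
t* = t_{0.025, 304} = 1.967798.
Margin = t* × SE = 1.967798 × 0.0419989 = 0.08265.
CI: -0.372 ± 0.08265 → (-0.455, -0.289).
With 95% confidence, each one-unit increase in class size is associated with a change of between -0.455 and -0.289 points in test score.

(-0.455, -0.289)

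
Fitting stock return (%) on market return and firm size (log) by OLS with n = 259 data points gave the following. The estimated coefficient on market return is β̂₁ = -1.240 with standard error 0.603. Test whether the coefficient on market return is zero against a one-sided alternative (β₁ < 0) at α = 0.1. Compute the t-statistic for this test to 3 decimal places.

t = -2.056

H₀: β₁ = 0 vs H₁: β₁ < 0.
t = (β̂₁ − β₁⁰)/SE = -1.240 / 0.603 = -2.056.
df = n − k − 1 = 259 − 2 − 1 = 256.
One-sided p ≈ 0.0204, which is < 0.1, so reject H₀.
There is evidence that the true slope on market return is negative, holding the other predictors fixed.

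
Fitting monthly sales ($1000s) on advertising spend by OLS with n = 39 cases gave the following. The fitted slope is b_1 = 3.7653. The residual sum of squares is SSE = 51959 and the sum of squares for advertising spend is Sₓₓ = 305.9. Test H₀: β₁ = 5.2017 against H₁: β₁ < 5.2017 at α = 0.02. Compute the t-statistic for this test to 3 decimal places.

t = -0.670

MSE = SSE/(n − 2) = 51959/37 = 1404.3.
SE(b_1) = √(MSE/Sₓₓ) = √(1404.3/305.9) = 2.14259.
t = (3.7653 − 5.2017) / 2.14259 = -0.670.
df = n − 2 = 37.
One-sided p ≈ 0.2534, which is ≥ 0.02, so fail to reject H₀.
The data do not give significant evidence that the true slope on advertising spend is below 5.2017 $1000s per unit.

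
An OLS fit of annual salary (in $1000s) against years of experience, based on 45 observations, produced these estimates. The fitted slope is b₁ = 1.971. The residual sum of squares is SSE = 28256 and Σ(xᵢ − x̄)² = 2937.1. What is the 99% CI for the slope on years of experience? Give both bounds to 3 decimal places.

(0.696, 3.246)

MSE = SSE/(n − 2) = 28256/43 = 657.116.
SE(b₁) = √(MSE/Sₓₓ) = √(657.116/2937.1) = 0.473001.
df = n − 2 = 43.
t* = t_{0.005, 43} = 2.695102.
Margin = t* × SE = 2.695102 × 0.473001 = 1.27479.
CI: 1.971 ± 1.27479 → (0.696, 3.246).
With 99% confidence, each one-unit increase in years of experience is associated with a change of between 0.696 and 3.246 $1000s in annual salary.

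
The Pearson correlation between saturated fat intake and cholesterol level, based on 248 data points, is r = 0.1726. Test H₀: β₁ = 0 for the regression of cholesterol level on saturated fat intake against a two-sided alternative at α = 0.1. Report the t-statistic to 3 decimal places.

t = 2.748

t = r·√(n − 2)/√(1 − r²) = 0.1726·√246/√0.970209 = 2.748.
df = n − 2 = 246.
Two-sided p ≈ 0.0064, which is < 0.1, so reject H₀.
There is evidence of a linear association between saturated fat intake and cholesterol level.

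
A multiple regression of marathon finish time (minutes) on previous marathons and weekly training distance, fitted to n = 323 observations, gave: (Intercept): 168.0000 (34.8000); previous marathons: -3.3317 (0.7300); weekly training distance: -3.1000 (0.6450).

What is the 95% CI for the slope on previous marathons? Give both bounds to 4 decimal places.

Read off: b = -3.3317, SE = 0.7300 for previous marathons.
df = n − k − 1 = 323 − 2 − 1 = 320.
t* = t_{0.025, 320} = 1.967405.
Margin = t* × SE = 1.967405 × 0.7300 = 1.436206.
CI: -3.3317 ± 1.436206 → (-4.7679, -1.8955).

(-4.7679, -1.8955)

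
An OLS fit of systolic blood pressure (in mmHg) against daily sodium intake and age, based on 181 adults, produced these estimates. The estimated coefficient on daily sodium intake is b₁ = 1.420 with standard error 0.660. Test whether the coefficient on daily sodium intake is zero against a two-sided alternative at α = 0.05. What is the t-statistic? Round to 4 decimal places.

H₀: β₁ = 0 vs H₁: β₁ ≠ 0.
t = (b₁ − β₁⁰)/SE = 1.420 / 0.660 = 2.1515.
df = n − k − 1 = 181 − 2 − 1 = 178.
Two-sided p ≈ 0.0328, which is < 0.05, so reject H₀.
There is evidence that daily sodium intake is associated with systolic blood pressure, holding the other predictors fixed.

t = 2.1515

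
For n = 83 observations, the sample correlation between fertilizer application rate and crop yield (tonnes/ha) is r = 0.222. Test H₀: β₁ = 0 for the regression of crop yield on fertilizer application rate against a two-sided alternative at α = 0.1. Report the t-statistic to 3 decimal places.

t = r·√(n − 2)/√(1 − r²) = 0.222·√81/√0.950716 = 2.049.
df = n − 2 = 81.
Two-sided p ≈ 0.0437, which is < 0.1, so reject H₀.
There is evidence of a linear association between fertilizer application rate and crop yield.

t = 2.049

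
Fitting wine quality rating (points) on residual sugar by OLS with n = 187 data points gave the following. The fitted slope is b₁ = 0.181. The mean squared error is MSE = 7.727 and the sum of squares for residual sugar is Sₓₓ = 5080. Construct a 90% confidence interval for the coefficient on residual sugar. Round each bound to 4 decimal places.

(0.1165, 0.2455)

SE(b₁) = √(MSE/Sₓₓ) = √(7.727/5080) = 0.0390008.
df = n − 2 = 185.
t* = t_{0.05, 185} = 1.653132.
Margin = t* × SE = 1.653132 × 0.0390008 = 0.064473.
CI: 0.181 ± 0.064473 → (0.1165, 0.2455).
With 90% confidence, each one-unit increase in residual sugar is associated with a change of between 0.1165 and 0.2455 points in wine quality rating.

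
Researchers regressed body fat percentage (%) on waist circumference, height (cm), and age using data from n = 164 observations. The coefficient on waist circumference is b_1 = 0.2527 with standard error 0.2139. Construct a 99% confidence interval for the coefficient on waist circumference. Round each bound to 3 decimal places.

(-0.305, 0.810)

df = n − k − 1 = 164 − 3 − 1 = 160.
t* = t_{0.005, 160} = 2.606906.
Margin = t* × SE = 2.606906 × 0.2139 = 0.55762.
CI: 0.2527 ± 0.55762 → (-0.305, 0.810).
With 99% confidence, each one-unit increase in waist circumference is associated with a change of between -0.305 and 0.810 % in body fat percentage, holding the other predictors fixed.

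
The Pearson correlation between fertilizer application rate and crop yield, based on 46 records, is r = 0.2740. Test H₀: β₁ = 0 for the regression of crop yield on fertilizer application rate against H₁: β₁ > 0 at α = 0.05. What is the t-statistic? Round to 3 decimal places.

t = r·√(n − 2)/√(1 − r²) = 0.2740·√44/√0.924924 = 1.890.
df = n − 2 = 44.
One-sided p ≈ 0.0327, which is < 0.05, so reject H₀.
There is evidence of a linear association between fertilizer application rate and crop yield.

t = 1.890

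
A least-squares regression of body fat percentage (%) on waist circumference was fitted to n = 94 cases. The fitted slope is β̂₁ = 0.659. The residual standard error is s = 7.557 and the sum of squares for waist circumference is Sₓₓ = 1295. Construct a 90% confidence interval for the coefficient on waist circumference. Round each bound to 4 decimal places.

SE(β̂₁) = s/√Sₓₓ = 7.557/√1295 = 0.209998.
df = n − 2 = 92.
t* = t_{0.05, 92} = 1.661585.
Margin = t* × SE = 1.661585 × 0.209998 = 0.348929.
CI: 0.659 ± 0.348929 → (0.3101, 1.0079).
With 90% confidence, each one-unit increase in waist circumference is associated with a change of between 0.3101 and 1.0079 % in body fat percentage.

(0.3101, 1.0079)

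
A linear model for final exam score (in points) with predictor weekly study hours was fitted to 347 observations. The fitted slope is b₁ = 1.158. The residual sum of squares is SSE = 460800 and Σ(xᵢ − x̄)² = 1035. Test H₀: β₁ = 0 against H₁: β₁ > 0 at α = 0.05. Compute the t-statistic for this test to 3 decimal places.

MSE = SSE/(n − 2) = 460800/345 = 1335.65.
SE(b₁) = √(MSE/Sₓₓ) = √(1335.65/1035) = 1.136.
t = 1.158 / 1.136 = 1.019.
df = n − 2 = 345.
One-sided p ≈ 0.1544, which is ≥ 0.05, so fail to reject H₀.
The data do not give significant evidence that the true slope on weekly study hours is positive.

t = 1.019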